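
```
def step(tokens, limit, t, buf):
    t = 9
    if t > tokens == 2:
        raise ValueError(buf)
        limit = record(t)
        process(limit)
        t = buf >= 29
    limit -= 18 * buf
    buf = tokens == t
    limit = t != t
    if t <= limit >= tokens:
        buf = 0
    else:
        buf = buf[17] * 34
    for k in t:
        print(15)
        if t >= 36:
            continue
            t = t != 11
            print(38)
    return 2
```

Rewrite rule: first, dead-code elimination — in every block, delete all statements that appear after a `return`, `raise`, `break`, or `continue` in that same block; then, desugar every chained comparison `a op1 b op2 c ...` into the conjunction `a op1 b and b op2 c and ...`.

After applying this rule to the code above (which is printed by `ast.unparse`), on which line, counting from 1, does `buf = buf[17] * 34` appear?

11

Transformed code:
def step(tokens, limit, t, buf):
    t = 9
    if t > tokens and tokens == 2:
        raise ValueError(buf)
    limit -= 18 * buf
    buf = tokens == t
    limit = t != t
    if t <= limit and limit >= tokens:
        buf = 0
    else:
        buf = buf[17] * 34
    for k in t:
        print(15)
        if t >= 36:
            continue
    return 2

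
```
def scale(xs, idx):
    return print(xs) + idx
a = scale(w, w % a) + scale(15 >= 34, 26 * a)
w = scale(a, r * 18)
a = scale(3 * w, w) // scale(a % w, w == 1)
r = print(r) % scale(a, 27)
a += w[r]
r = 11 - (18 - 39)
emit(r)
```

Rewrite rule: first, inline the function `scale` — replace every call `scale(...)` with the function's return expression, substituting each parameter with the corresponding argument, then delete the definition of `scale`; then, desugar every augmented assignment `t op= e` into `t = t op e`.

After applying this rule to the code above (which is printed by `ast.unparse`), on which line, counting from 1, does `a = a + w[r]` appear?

5

Transformed code:
a = print(w) + w % a + (print(15 >= 34) + 26 * a)
w = print(a) + r * 18
a = (print(3 * w) + w) // (print(a % w) + (w == 1))
r = print(r) % (print(a) + 27)
a = a + w[r]
r = 11 - (18 - 39)
emit(r)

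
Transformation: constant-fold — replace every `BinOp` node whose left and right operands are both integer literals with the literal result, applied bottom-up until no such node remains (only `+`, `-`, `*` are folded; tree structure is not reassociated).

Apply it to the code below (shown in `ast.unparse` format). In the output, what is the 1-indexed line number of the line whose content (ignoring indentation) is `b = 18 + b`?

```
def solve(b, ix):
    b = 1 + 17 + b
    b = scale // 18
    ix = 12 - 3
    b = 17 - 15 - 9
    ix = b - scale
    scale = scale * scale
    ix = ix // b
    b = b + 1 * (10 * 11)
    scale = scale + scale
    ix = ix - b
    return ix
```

Transformed code:
def solve(b, ix):
    b = 18 + b
    b = scale // 18
    ix = 9
    b = -7
    ix = b - scale
    scale = scale * scale
    ix = ix // b
    b = b + 110
    scale = scale + scale
    ix = ix - b
    return ix

2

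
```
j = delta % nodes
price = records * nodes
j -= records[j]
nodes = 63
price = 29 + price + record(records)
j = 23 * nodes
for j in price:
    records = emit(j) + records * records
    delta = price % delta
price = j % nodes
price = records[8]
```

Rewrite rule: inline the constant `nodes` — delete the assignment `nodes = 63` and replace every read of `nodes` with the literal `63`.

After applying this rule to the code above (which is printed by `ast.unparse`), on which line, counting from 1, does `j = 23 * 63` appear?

Transformed code:
j = delta % 63
price = records * 63
j -= records[j]
price = 29 + price + record(records)
j = 23 * 63
for j in price:
    records = emit(j) + records * records
    delta = price % delta
price = j % 63
price = records[8]

5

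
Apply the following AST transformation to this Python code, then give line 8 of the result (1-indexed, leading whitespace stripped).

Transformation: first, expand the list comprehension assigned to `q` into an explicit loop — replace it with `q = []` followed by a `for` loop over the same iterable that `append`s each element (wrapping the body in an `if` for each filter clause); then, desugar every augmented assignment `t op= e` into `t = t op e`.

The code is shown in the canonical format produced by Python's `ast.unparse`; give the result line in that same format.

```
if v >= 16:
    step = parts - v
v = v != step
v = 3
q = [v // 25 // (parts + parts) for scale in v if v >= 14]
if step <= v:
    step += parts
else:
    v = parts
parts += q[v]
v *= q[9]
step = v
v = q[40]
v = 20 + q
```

q.append(v // 25 // (parts + parts))

Transformed code:
if v >= 16:
    step = parts - v
v = v != step
v = 3
q = []
for scale in v:
    if v >= 14:
        q.append(v // 25 // (parts + parts))
if step <= v:
    step = step + parts
else:
    v = parts
parts = parts + q[v]
v = v * q[9]
step = v
v = q[40]
v = 20 + q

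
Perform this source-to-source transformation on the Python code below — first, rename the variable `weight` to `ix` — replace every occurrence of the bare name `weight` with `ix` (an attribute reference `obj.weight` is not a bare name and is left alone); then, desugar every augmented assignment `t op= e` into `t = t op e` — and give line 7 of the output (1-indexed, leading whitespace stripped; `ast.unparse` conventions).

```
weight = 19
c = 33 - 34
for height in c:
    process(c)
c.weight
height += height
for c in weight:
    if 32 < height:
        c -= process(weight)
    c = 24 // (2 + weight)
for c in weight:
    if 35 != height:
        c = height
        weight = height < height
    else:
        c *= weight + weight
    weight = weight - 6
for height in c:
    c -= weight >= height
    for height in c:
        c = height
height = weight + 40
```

Transformed code:
ix = 19
c = 33 - 34
for height in c:
    process(c)
c.weight
height = height + height
for c in ix:
    if 32 < height:
        c = c - process(ix)
    c = 24 // (2 + ix)
for c in ix:
    if 35 != height:
        c = height
        ix = height < height
    else:
        c = c * (ix + ix)
    ix = ix - 6
for height in c:
    c = c - (ix >= height)
    for height in c:
        c = height
height = ix + 40

for c in ix:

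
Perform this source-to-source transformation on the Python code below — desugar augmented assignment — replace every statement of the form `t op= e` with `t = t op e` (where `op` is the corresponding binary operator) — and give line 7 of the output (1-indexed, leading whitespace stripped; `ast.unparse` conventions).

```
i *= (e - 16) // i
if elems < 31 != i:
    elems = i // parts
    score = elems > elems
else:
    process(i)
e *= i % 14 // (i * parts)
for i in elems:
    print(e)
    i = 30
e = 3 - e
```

e = e * (i % 14 // (i * parts))

Transformed code:
i = i * ((e - 16) // i)
if elems < 31 != i:
    elems = i // parts
    score = elems > elems
else:
    process(i)
e = e * (i % 14 // (i * parts))
for i in elems:
    print(e)
    i = 30
e = 3 - e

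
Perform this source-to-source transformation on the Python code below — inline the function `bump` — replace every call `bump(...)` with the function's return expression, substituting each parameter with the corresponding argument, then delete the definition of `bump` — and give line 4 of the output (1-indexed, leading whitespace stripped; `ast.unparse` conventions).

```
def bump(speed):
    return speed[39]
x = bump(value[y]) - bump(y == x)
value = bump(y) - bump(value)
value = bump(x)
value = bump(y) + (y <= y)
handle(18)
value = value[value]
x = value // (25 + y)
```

value = y[39] + (y <= y)

Transformed code:
x = value[y][39] - (y == x)[39]
value = y[39] - value[39]
value = x[39]
value = y[39] + (y <= y)
handle(18)
value = value[value]
x = value // (25 + y)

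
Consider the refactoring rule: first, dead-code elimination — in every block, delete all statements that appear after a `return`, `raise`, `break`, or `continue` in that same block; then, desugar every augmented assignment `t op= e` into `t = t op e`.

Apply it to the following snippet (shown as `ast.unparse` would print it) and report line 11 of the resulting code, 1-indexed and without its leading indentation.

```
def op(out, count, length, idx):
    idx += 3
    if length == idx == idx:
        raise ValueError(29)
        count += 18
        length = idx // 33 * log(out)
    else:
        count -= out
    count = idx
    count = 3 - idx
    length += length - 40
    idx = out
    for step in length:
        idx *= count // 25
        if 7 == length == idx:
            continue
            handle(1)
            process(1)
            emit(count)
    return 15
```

Transformed code:
def op(out, count, length, idx):
    idx = idx + 3
    if length == idx == idx:
        raise ValueError(29)
    else:
        count = count - out
    count = idx
    count = 3 - idx
    length = length + (length - 40)
    idx = out
    for step in length:
        idx = idx * (count // 25)
        if 7 == length == idx:
            continue
    return 15

for step in length:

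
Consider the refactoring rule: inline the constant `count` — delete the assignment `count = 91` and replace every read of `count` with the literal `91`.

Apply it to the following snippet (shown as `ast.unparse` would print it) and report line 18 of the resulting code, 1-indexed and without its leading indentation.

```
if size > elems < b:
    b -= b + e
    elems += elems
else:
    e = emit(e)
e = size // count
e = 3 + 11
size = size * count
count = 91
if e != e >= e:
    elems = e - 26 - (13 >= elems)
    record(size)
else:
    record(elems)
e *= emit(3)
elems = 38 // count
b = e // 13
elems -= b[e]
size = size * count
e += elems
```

Transformed code:
if size > elems < b:
    b -= b + e
    elems += elems
else:
    e = emit(e)
e = size // 91
e = 3 + 11
size = size * 91
if e != e >= e:
    elems = e - 26 - (13 >= elems)
    record(size)
else:
    record(elems)
e *= emit(3)
elems = 38 // 91
b = e // 13
elems -= b[e]
size = size * 91
e += elems

size = size * 91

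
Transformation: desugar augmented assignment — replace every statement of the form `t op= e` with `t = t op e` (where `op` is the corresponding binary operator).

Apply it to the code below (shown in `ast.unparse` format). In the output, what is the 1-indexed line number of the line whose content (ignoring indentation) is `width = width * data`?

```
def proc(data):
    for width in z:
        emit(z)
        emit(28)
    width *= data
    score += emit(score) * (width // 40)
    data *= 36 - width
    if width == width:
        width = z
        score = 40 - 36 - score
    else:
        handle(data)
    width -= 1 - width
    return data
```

Transformed code:
def proc(data):
    for width in z:
        emit(z)
        emit(28)
    width = width * data
    score = score + emit(score) * (width // 40)
    data = data * (36 - width)
    if width == width:
        width = z
        score = 40 - 36 - score
    else:
        handle(data)
    width = width - (1 - width)
    return data

5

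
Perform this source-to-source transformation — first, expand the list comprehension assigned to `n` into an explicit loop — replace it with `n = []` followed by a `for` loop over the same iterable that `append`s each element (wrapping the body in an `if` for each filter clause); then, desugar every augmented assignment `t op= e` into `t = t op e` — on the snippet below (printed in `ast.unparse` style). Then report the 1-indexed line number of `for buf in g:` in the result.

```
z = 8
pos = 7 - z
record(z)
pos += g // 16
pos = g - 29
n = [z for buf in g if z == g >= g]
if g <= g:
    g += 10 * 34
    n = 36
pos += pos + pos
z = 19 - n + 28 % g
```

Transformed code:
z = 8
pos = 7 - z
record(z)
pos = pos + g // 16
pos = g - 29
n = []
for buf in g:
    if z == g >= g:
        n.append(z)
if g <= g:
    g = g + 10 * 34
    n = 36
pos = pos + (pos + pos)
z = 19 - n + 28 % g

7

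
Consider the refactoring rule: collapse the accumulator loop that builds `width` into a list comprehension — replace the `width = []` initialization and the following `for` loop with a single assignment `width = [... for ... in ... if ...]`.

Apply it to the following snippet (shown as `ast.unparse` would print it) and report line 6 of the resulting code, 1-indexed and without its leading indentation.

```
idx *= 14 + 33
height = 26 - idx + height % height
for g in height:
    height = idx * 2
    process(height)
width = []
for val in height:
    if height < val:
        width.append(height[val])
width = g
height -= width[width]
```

Transformed code:
idx *= 14 + 33
height = 26 - idx + height % height
for g in height:
    height = idx * 2
    process(height)
width = [height[val] for val in height if height < val]
width = g
height -= width[width]

width = [height[val] for val in height if height < val]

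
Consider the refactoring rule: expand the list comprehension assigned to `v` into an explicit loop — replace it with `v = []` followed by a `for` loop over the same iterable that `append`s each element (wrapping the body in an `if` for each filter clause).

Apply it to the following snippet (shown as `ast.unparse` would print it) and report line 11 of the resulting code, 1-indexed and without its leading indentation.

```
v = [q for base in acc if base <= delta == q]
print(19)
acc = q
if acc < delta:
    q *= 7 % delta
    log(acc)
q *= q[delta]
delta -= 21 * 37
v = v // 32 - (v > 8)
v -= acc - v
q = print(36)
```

Transformed code:
v = []
for base in acc:
    if base <= delta == q:
        v.append(q)
print(19)
acc = q
if acc < delta:
    q *= 7 % delta
    log(acc)
q *= q[delta]
delta -= 21 * 37
v = v // 32 - (v > 8)
v -= acc - v
q = print(36)

delta -= 21 * 37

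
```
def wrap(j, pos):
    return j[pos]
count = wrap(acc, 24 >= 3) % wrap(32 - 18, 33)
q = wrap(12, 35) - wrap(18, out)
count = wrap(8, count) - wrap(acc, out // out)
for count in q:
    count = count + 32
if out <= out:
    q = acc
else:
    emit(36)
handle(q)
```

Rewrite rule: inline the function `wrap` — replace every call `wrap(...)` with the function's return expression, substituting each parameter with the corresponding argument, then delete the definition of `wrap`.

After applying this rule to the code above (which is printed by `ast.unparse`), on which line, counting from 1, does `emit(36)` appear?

9

Transformed code:
count = acc[24 >= 3] % (32 - 18)[33]
q = 12[35] - 18[out]
count = 8[count] - acc[out // out]
for count in q:
    count = count + 32
if out <= out:
    q = acc
else:
    emit(36)
handle(q)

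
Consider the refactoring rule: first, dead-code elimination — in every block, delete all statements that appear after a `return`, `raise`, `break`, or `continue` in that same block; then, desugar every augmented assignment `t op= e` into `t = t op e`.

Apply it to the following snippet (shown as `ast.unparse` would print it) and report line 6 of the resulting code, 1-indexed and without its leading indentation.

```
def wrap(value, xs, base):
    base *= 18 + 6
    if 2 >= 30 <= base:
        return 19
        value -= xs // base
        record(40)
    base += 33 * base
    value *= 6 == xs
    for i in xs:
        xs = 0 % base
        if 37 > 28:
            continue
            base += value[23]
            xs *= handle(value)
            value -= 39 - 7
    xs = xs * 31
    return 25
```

Transformed code:
def wrap(value, xs, base):
    base = base * (18 + 6)
    if 2 >= 30 <= base:
        return 19
    base = base + 33 * base
    value = value * (6 == xs)
    for i in xs:
        xs = 0 % base
        if 37 > 28:
            continue
    xs = xs * 31
    return 25

value = value * (6 == xs)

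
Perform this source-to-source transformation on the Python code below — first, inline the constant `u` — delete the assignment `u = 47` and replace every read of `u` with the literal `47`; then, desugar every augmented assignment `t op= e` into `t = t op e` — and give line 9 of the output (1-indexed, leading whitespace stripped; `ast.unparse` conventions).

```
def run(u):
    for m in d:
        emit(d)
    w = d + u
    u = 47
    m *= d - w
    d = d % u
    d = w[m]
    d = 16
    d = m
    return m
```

Transformed code:
def run(u):
    for m in d:
        emit(d)
    w = d + 47
    m = m * (d - w)
    d = d % 47
    d = w[m]
    d = 16
    d = m
    return m

d = m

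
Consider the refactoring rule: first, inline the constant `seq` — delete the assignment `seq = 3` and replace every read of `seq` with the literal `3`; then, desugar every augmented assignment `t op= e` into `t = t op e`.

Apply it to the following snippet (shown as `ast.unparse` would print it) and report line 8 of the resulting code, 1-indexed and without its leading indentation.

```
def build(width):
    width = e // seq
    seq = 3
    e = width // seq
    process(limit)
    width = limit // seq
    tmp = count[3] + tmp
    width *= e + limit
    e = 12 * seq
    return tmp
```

e = 12 * 3

Transformed code:
def build(width):
    width = e // 3
    e = width // 3
    process(limit)
    width = limit // 3
    tmp = count[3] + tmp
    width = width * (e + limit)
    e = 12 * 3
    return tmp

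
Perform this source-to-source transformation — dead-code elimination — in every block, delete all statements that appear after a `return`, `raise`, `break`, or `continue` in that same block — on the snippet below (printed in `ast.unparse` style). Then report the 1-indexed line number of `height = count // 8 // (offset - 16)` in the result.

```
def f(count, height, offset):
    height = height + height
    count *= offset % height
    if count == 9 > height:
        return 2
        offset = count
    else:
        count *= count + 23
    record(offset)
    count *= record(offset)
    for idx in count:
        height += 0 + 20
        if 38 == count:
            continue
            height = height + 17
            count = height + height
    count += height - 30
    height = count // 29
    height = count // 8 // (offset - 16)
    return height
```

16

Transformed code:
def f(count, height, offset):
    height = height + height
    count *= offset % height
    if count == 9 > height:
        return 2
    else:
        count *= count + 23
    record(offset)
    count *= record(offset)
    for idx in count:
        height += 0 + 20
        if 38 == count:
            continue
    count += height - 30
    height = count // 29
    height = count // 8 // (offset - 16)
    return height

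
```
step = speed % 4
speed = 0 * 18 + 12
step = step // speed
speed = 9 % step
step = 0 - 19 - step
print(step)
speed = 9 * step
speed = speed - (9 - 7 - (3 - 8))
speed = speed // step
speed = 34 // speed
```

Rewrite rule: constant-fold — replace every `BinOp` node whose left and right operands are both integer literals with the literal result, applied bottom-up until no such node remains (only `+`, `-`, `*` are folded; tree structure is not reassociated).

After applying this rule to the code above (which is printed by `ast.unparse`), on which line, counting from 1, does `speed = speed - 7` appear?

8

Transformed code:
step = speed % 4
speed = 12
step = step // speed
speed = 9 % step
step = -19 - step
print(step)
speed = 9 * step
speed = speed - 7
speed = speed // step
speed = 34 // speed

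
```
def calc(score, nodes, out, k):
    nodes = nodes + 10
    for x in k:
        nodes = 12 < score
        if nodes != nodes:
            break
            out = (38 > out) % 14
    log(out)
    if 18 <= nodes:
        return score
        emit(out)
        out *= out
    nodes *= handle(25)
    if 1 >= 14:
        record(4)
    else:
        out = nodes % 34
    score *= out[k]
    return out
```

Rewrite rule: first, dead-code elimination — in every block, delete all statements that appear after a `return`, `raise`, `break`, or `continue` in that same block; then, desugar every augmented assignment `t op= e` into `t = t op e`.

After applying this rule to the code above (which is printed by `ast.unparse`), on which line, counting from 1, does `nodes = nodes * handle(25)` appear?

Transformed code:
def calc(score, nodes, out, k):
    nodes = nodes + 10
    for x in k:
        nodes = 12 < score
        if nodes != nodes:
            break
    log(out)
    if 18 <= nodes:
        return score
    nodes = nodes * handle(25)
    if 1 >= 14:
        record(4)
    else:
        out = nodes % 34
    score = score * out[k]
    return out

10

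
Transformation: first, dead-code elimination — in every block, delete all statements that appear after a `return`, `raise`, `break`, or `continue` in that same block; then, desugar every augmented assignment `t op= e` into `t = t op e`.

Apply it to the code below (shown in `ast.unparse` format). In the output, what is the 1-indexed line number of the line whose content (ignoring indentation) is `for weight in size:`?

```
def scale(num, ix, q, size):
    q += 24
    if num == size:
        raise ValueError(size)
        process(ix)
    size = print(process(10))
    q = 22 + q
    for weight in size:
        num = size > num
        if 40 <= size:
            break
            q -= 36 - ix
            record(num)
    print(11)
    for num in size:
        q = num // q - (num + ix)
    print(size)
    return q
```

Transformed code:
def scale(num, ix, q, size):
    q = q + 24
    if num == size:
        raise ValueError(size)
    size = print(process(10))
    q = 22 + q
    for weight in size:
        num = size > num
        if 40 <= size:
            break
    print(11)
    for num in size:
        q = num // q - (num + ix)
    print(size)
    return q

7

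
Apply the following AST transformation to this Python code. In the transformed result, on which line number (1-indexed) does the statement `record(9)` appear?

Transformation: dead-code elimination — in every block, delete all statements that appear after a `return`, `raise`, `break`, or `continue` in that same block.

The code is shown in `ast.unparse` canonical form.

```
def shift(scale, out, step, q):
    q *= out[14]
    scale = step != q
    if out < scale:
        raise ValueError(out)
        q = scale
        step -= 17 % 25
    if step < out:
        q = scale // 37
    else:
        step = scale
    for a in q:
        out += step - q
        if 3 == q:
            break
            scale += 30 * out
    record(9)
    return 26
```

14

Transformed code:
def shift(scale, out, step, q):
    q *= out[14]
    scale = step != q
    if out < scale:
        raise ValueError(out)
    if step < out:
        q = scale // 37
    else:
        step = scale
    for a in q:
        out += step - q
        if 3 == q:
            break
    record(9)
    return 26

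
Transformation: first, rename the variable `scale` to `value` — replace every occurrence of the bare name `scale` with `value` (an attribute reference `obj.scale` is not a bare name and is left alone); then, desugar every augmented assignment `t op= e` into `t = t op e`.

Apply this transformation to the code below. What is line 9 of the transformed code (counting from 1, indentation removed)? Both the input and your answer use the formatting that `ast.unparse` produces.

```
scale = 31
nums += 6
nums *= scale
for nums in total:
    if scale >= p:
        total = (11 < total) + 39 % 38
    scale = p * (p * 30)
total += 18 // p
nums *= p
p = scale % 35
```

Transformed code:
value = 31
nums = nums + 6
nums = nums * value
for nums in total:
    if value >= p:
        total = (11 < total) + 39 % 38
    value = p * (p * 30)
total = total + 18 // p
nums = nums * p
p = value % 35

nums = nums * p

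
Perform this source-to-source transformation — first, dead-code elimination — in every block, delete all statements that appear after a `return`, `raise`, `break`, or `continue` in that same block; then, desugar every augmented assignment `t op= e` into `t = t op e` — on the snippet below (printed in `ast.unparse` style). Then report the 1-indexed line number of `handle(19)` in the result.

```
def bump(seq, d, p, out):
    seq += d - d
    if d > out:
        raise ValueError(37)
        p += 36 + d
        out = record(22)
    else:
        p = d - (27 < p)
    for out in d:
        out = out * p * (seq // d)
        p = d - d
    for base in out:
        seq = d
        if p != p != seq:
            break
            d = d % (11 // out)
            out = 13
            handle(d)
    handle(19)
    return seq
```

14

Transformed code:
def bump(seq, d, p, out):
    seq = seq + (d - d)
    if d > out:
        raise ValueError(37)
    else:
        p = d - (27 < p)
    for out in d:
        out = out * p * (seq // d)
        p = d - d
    for base in out:
        seq = d
        if p != p != seq:
            break
    handle(19)
    return seq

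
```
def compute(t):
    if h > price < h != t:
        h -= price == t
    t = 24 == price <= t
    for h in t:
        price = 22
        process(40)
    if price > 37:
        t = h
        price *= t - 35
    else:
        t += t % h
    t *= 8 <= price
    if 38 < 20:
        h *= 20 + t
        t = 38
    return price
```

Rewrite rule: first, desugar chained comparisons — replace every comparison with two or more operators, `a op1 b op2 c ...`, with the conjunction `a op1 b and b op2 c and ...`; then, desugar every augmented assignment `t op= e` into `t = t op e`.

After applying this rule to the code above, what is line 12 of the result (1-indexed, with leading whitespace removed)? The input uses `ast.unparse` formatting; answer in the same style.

t = t + t % h

Transformed code:
def compute(t):
    if h > price and price < h and (h != t):
        h = h - (price == t)
    t = 24 == price and price <= t
    for h in t:
        price = 22
        process(40)
    if price > 37:
        t = h
        price = price * (t - 35)
    else:
        t = t + t % h
    t = t * (8 <= price)
    if 38 < 20:
        h = h * (20 + t)
        t = 38
    return price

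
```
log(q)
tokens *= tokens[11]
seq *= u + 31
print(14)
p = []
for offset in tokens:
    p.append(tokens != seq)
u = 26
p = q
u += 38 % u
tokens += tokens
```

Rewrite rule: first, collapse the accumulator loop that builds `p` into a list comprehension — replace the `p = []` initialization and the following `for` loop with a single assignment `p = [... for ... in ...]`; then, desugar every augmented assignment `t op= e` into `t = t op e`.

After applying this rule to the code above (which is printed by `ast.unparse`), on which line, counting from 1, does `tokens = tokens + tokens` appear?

Transformed code:
log(q)
tokens = tokens * tokens[11]
seq = seq * (u + 31)
print(14)
p = [tokens != seq for offset in tokens]
u = 26
p = q
u = u + 38 % u
tokens = tokens + tokens

9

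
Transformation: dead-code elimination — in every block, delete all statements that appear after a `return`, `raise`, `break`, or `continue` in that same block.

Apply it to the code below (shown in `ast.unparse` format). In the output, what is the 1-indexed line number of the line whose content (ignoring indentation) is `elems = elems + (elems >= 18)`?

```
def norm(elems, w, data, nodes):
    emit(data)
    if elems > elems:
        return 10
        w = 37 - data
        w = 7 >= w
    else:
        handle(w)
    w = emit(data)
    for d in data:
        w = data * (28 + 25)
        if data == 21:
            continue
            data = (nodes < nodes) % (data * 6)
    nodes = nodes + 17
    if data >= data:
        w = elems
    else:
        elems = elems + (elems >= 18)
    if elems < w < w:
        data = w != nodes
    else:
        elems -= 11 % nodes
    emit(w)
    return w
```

Transformed code:
def norm(elems, w, data, nodes):
    emit(data)
    if elems > elems:
        return 10
    else:
        handle(w)
    w = emit(data)
    for d in data:
        w = data * (28 + 25)
        if data == 21:
            continue
    nodes = nodes + 17
    if data >= data:
        w = elems
    else:
        elems = elems + (elems >= 18)
    if elems < w < w:
        data = w != nodes
    else:
        elems -= 11 % nodes
    emit(w)
    return w

16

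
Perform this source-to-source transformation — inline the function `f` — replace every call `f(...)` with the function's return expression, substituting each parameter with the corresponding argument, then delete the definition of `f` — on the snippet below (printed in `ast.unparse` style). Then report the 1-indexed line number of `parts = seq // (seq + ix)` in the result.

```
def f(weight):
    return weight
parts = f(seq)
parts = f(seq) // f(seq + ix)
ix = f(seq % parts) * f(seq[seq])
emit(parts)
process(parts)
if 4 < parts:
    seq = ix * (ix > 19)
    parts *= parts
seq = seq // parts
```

2

Transformed code:
parts = seq
parts = seq // (seq + ix)
ix = seq % parts * seq[seq]
emit(parts)
process(parts)
if 4 < parts:
    seq = ix * (ix > 19)
    parts *= parts
seq = seq // parts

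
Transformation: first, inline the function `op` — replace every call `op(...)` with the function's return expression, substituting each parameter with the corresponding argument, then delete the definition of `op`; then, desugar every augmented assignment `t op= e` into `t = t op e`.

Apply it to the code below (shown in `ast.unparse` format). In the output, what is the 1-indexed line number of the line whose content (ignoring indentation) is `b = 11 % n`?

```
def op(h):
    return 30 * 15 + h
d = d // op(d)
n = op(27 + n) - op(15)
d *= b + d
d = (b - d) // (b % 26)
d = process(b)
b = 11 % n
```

6

Transformed code:
d = d // (30 * 15 + d)
n = 30 * 15 + (27 + n) - (30 * 15 + 15)
d = d * (b + d)
d = (b - d) // (b % 26)
d = process(b)
b = 11 % n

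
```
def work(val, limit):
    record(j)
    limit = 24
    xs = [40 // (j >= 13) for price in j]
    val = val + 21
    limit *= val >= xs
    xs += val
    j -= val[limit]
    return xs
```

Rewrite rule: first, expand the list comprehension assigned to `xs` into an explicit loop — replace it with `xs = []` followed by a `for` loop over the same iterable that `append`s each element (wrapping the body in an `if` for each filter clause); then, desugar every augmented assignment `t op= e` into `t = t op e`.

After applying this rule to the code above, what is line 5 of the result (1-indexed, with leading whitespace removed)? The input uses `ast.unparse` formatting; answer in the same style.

Transformed code:
def work(val, limit):
    record(j)
    limit = 24
    xs = []
    for price in j:
        xs.append(40 // (j >= 13))
    val = val + 21
    limit = limit * (val >= xs)
    xs = xs + val
    j = j - val[limit]
    return xs

for price in j:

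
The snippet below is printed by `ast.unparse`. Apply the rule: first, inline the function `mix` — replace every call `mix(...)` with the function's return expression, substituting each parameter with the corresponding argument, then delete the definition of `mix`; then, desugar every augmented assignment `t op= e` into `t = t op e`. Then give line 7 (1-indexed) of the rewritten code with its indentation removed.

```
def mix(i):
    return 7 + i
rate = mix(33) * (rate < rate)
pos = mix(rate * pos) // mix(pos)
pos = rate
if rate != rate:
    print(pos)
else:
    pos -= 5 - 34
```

Transformed code:
rate = (7 + 33) * (rate < rate)
pos = (7 + rate * pos) // (7 + pos)
pos = rate
if rate != rate:
    print(pos)
else:
    pos = pos - (5 - 34)

pos = pos - (5 - 34)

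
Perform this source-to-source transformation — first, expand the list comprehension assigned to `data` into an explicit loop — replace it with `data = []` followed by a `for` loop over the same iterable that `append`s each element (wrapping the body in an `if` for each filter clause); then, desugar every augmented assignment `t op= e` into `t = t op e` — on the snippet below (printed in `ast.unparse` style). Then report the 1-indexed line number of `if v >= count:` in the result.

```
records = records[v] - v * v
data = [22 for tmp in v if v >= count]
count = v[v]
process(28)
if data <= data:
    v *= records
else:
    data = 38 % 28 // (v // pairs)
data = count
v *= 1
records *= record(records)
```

Transformed code:
records = records[v] - v * v
data = []
for tmp in v:
    if v >= count:
        data.append(22)
count = v[v]
process(28)
if data <= data:
    v = v * records
else:
    data = 38 % 28 // (v // pairs)
data = count
v = v * 1
records = records * record(records)

4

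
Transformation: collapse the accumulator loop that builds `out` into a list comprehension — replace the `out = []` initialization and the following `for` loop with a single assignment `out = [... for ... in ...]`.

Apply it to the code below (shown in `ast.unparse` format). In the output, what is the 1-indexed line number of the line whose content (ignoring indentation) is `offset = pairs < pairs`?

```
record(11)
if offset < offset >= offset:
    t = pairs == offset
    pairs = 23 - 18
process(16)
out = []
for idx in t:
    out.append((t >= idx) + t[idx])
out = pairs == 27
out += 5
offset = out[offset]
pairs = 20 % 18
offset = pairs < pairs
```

11

Transformed code:
record(11)
if offset < offset >= offset:
    t = pairs == offset
    pairs = 23 - 18
process(16)
out = [(t >= idx) + t[idx] for idx in t]
out = pairs == 27
out += 5
offset = out[offset]
pairs = 20 % 18
offset = pairs < pairs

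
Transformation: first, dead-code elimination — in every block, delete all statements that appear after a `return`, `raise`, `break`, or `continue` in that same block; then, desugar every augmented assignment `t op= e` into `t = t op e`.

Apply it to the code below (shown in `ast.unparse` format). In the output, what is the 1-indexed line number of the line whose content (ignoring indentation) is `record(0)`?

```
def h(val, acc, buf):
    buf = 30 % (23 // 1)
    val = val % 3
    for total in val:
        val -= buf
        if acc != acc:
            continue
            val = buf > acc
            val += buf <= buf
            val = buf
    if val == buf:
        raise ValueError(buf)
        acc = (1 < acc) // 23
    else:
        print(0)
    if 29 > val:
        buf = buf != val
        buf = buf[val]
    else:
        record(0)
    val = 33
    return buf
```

Transformed code:
def h(val, acc, buf):
    buf = 30 % (23 // 1)
    val = val % 3
    for total in val:
        val = val - buf
        if acc != acc:
            continue
    if val == buf:
        raise ValueError(buf)
    else:
        print(0)
    if 29 > val:
        buf = buf != val
        buf = buf[val]
    else:
        record(0)
    val = 33
    return buf

16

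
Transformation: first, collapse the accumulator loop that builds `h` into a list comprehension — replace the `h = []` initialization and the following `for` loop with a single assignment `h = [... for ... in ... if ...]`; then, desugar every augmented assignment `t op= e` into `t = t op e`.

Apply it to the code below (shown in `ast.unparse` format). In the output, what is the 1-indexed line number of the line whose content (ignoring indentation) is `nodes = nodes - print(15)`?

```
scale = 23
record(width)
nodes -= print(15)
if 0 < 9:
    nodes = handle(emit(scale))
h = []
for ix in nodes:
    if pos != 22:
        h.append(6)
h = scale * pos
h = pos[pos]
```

3

Transformed code:
scale = 23
record(width)
nodes = nodes - print(15)
if 0 < 9:
    nodes = handle(emit(scale))
h = [6 for ix in nodes if pos != 22]
h = scale * pos
h = pos[pos]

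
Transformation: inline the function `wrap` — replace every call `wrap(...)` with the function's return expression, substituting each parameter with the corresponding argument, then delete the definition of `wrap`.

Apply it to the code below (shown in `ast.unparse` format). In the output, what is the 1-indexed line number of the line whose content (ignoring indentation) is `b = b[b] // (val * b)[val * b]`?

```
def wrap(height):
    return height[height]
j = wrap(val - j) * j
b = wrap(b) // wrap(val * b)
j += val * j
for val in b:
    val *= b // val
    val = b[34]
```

Transformed code:
j = (val - j)[val - j] * j
b = b[b] // (val * b)[val * b]
j += val * j
for val in b:
    val *= b // val
    val = b[34]

2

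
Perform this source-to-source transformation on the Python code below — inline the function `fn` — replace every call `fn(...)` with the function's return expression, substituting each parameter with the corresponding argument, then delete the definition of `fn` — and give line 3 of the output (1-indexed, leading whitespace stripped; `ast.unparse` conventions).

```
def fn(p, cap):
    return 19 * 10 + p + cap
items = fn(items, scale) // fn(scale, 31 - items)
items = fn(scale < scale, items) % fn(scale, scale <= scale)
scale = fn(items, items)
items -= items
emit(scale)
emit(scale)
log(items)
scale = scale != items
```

scale = 19 * 10 + items + items

Transformed code:
items = (19 * 10 + items + scale) // (19 * 10 + scale + (31 - items))
items = (19 * 10 + (scale < scale) + items) % (19 * 10 + scale + (scale <= scale))
scale = 19 * 10 + items + items
items -= items
emit(scale)
emit(scale)
log(items)
scale = scale != items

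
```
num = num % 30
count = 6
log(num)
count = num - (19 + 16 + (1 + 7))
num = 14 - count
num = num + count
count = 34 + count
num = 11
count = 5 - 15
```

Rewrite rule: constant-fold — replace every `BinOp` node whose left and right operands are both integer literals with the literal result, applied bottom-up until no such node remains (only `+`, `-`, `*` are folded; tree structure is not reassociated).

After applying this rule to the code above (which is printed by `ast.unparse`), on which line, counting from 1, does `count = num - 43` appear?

Transformed code:
num = num % 30
count = 6
log(num)
count = num - 43
num = 14 - count
num = num + count
count = 34 + count
num = 11
count = -10

4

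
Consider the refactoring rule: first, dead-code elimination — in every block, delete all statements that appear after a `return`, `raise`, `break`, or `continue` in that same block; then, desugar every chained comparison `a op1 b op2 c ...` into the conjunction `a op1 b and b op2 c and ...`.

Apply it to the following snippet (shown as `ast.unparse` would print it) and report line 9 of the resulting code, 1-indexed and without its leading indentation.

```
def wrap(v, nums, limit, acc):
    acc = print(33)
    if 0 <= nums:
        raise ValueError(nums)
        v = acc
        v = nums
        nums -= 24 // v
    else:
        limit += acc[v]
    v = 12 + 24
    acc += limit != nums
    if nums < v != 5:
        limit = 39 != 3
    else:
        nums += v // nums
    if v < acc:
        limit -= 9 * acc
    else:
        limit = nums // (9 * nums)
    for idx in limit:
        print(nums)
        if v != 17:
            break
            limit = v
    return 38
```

if nums < v and v != 5:

Transformed code:
def wrap(v, nums, limit, acc):
    acc = print(33)
    if 0 <= nums:
        raise ValueError(nums)
    else:
        limit += acc[v]
    v = 12 + 24
    acc += limit != nums
    if nums < v and v != 5:
        limit = 39 != 3
    else:
        nums += v // nums
    if v < acc:
        limit -= 9 * acc
    else:
        limit = nums // (9 * nums)
    for idx in limit:
        print(nums)
        if v != 17:
            break
    return 38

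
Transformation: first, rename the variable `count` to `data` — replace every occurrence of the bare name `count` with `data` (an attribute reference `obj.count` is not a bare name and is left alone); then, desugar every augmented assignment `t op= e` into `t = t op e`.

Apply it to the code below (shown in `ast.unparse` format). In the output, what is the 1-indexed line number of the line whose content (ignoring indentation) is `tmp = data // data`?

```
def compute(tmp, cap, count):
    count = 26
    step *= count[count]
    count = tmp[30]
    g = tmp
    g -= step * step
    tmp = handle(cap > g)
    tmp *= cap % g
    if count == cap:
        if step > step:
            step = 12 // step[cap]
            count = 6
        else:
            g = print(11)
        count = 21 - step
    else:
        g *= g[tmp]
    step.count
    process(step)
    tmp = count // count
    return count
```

20

Transformed code:
def compute(tmp, cap, data):
    data = 26
    step = step * data[data]
    data = tmp[30]
    g = tmp
    g = g - step * step
    tmp = handle(cap > g)
    tmp = tmp * (cap % g)
    if data == cap:
        if step > step:
            step = 12 // step[cap]
            data = 6
        else:
            g = print(11)
        data = 21 - step
    else:
        g = g * g[tmp]
    step.count
    process(step)
    tmp = data // data
    return data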